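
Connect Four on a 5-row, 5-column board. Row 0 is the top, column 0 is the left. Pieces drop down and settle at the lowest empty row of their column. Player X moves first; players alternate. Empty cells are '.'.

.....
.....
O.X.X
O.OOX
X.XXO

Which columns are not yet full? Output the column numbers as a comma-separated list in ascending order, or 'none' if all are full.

Answer: 0,1,2,3,4

Derivation:
col 0: top cell = '.' → open
col 1: top cell = '.' → open
col 2: top cell = '.' → open
col 3: top cell = '.' → open
col 4: top cell = '.' → open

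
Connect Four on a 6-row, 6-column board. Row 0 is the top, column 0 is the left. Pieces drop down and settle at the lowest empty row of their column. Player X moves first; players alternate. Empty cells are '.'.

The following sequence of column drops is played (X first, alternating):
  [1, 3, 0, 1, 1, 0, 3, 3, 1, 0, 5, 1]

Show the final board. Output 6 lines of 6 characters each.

Move 1: X drops in col 1, lands at row 5
Move 2: O drops in col 3, lands at row 5
Move 3: X drops in col 0, lands at row 5
Move 4: O drops in col 1, lands at row 4
Move 5: X drops in col 1, lands at row 3
Move 6: O drops in col 0, lands at row 4
Move 7: X drops in col 3, lands at row 4
Move 8: O drops in col 3, lands at row 3
Move 9: X drops in col 1, lands at row 2
Move 10: O drops in col 0, lands at row 3
Move 11: X drops in col 5, lands at row 5
Move 12: O drops in col 1, lands at row 1

Answer: ......
.O....
.X....
OX.O..
OO.X..
XX.O.X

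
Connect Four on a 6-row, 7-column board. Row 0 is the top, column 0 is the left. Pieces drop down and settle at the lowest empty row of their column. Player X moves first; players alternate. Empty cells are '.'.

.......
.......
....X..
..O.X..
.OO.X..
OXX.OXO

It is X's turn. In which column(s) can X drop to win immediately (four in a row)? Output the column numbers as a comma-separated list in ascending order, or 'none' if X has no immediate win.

col 0: drop X → no win
col 1: drop X → no win
col 2: drop X → no win
col 3: drop X → no win
col 4: drop X → WIN!
col 5: drop X → no win
col 6: drop X → no win

Answer: 4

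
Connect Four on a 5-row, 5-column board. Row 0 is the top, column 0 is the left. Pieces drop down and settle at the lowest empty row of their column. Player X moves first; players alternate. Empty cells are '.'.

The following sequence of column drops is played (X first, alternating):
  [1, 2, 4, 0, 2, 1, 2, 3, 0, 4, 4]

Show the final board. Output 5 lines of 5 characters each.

Move 1: X drops in col 1, lands at row 4
Move 2: O drops in col 2, lands at row 4
Move 3: X drops in col 4, lands at row 4
Move 4: O drops in col 0, lands at row 4
Move 5: X drops in col 2, lands at row 3
Move 6: O drops in col 1, lands at row 3
Move 7: X drops in col 2, lands at row 2
Move 8: O drops in col 3, lands at row 4
Move 9: X drops in col 0, lands at row 3
Move 10: O drops in col 4, lands at row 3
Move 11: X drops in col 4, lands at row 2

Answer: .....
.....
..X.X
XOX.O
OXOOX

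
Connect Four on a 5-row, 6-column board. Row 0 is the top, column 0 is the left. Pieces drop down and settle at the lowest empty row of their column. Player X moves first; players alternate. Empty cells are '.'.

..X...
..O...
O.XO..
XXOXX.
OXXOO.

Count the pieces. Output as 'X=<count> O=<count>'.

X=8 O=7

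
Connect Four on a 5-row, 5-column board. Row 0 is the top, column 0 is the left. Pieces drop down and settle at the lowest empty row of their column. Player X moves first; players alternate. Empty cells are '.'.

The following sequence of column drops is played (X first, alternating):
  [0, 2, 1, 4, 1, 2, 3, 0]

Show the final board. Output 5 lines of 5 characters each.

Answer: .....
.....
.....
OXO..
XXOXO

Derivation:
Move 1: X drops in col 0, lands at row 4
Move 2: O drops in col 2, lands at row 4
Move 3: X drops in col 1, lands at row 4
Move 4: O drops in col 4, lands at row 4
Move 5: X drops in col 1, lands at row 3
Move 6: O drops in col 2, lands at row 3
Move 7: X drops in col 3, lands at row 4
Move 8: O drops in col 0, lands at row 3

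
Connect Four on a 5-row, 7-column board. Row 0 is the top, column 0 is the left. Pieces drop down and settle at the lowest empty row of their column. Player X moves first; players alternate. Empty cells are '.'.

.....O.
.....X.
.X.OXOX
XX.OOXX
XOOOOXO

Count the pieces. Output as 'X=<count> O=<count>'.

X=10 O=10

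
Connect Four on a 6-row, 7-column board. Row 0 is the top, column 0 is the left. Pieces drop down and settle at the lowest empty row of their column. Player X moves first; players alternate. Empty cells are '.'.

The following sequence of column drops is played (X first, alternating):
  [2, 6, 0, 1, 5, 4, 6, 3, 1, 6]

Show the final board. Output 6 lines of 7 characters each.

Move 1: X drops in col 2, lands at row 5
Move 2: O drops in col 6, lands at row 5
Move 3: X drops in col 0, lands at row 5
Move 4: O drops in col 1, lands at row 5
Move 5: X drops in col 5, lands at row 5
Move 6: O drops in col 4, lands at row 5
Move 7: X drops in col 6, lands at row 4
Move 8: O drops in col 3, lands at row 5
Move 9: X drops in col 1, lands at row 4
Move 10: O drops in col 6, lands at row 3

Answer: .......
.......
.......
......O
.X....X
XOXOOXO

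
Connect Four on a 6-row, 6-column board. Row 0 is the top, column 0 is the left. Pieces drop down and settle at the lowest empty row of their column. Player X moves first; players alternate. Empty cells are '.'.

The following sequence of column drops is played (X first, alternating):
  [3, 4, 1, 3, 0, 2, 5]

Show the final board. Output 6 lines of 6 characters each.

Answer: ......
......
......
......
...O..
XXOXOX

Derivation:
Move 1: X drops in col 3, lands at row 5
Move 2: O drops in col 4, lands at row 5
Move 3: X drops in col 1, lands at row 5
Move 4: O drops in col 3, lands at row 4
Move 5: X drops in col 0, lands at row 5
Move 6: O drops in col 2, lands at row 5
Move 7: X drops in col 5, lands at row 5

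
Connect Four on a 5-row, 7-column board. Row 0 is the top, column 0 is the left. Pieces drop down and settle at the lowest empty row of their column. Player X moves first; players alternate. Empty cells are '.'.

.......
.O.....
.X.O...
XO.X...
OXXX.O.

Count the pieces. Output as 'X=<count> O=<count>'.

X=6 O=5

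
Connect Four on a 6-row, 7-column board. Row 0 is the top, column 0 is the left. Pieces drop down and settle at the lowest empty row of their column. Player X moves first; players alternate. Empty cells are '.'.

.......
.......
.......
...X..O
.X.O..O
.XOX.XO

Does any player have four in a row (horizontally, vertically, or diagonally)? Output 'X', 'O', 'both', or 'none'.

none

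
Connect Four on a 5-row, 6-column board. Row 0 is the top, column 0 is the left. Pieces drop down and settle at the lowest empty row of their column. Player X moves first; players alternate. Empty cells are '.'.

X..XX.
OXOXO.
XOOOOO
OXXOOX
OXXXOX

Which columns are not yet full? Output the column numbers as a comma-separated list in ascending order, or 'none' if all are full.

Answer: 1,2,5

Derivation:
col 0: top cell = 'X' → FULL
col 1: top cell = '.' → open
col 2: top cell = '.' → open
col 3: top cell = 'X' → FULL
col 4: top cell = 'X' → FULL
col 5: top cell = '.' → open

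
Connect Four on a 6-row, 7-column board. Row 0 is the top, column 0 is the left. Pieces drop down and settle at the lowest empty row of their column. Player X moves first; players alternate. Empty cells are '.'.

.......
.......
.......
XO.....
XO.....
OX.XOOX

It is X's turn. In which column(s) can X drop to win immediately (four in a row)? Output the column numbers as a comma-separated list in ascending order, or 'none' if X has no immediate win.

col 0: drop X → no win
col 1: drop X → no win
col 2: drop X → no win
col 3: drop X → no win
col 4: drop X → no win
col 5: drop X → no win
col 6: drop X → no win

Answer: none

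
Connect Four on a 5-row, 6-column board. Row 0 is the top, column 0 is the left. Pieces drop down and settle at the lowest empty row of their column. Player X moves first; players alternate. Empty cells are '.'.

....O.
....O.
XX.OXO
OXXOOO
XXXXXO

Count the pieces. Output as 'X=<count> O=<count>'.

X=10 O=9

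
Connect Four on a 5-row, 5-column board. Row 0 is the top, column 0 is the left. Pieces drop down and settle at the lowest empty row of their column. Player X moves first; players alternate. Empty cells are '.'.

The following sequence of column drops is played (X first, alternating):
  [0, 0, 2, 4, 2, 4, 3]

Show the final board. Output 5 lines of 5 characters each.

Answer: .....
.....
.....
O.X.O
X.XXO

Derivation:
Move 1: X drops in col 0, lands at row 4
Move 2: O drops in col 0, lands at row 3
Move 3: X drops in col 2, lands at row 4
Move 4: O drops in col 4, lands at row 4
Move 5: X drops in col 2, lands at row 3
Move 6: O drops in col 4, lands at row 3
Move 7: X drops in col 3, lands at row 4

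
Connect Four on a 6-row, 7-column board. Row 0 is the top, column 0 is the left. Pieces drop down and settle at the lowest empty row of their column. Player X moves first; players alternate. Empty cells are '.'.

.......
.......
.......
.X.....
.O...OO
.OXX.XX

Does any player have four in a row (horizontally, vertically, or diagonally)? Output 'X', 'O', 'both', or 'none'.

none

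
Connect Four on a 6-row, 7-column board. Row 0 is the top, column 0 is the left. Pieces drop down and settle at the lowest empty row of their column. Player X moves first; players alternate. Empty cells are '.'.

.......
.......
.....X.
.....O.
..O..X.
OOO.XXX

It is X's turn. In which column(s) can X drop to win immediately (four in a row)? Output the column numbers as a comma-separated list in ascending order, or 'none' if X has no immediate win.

Answer: 3

Derivation:
col 0: drop X → no win
col 1: drop X → no win
col 2: drop X → no win
col 3: drop X → WIN!
col 4: drop X → no win
col 5: drop X → no win
col 6: drop X → no win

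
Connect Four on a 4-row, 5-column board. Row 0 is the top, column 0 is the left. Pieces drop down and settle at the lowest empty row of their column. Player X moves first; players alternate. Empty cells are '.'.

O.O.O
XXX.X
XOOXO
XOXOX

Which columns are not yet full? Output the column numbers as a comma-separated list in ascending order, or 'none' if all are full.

col 0: top cell = 'O' → FULL
col 1: top cell = '.' → open
col 2: top cell = 'O' → FULL
col 3: top cell = '.' → open
col 4: top cell = 'O' → FULL

Answer: 1,3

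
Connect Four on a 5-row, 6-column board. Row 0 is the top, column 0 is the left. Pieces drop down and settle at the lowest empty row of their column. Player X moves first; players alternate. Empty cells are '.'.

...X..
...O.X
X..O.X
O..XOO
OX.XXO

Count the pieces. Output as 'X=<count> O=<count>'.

X=8 O=7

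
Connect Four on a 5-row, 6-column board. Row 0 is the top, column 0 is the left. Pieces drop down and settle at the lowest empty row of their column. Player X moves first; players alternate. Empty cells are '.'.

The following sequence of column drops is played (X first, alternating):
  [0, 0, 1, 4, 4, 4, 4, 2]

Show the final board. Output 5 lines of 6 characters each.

Move 1: X drops in col 0, lands at row 4
Move 2: O drops in col 0, lands at row 3
Move 3: X drops in col 1, lands at row 4
Move 4: O drops in col 4, lands at row 4
Move 5: X drops in col 4, lands at row 3
Move 6: O drops in col 4, lands at row 2
Move 7: X drops in col 4, lands at row 1
Move 8: O drops in col 2, lands at row 4

Answer: ......
....X.
....O.
O...X.
XXO.O.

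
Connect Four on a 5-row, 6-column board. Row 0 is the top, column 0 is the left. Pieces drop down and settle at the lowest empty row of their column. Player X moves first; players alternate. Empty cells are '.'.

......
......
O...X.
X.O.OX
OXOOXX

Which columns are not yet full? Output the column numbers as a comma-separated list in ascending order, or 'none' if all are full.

col 0: top cell = '.' → open
col 1: top cell = '.' → open
col 2: top cell = '.' → open
col 3: top cell = '.' → open
col 4: top cell = '.' → open
col 5: top cell = '.' → open

Answer: 0,1,2,3,4,5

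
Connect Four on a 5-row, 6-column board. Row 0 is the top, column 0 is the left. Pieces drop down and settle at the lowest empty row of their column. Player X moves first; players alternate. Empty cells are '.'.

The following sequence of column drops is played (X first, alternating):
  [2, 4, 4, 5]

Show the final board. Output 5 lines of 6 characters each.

Move 1: X drops in col 2, lands at row 4
Move 2: O drops in col 4, lands at row 4
Move 3: X drops in col 4, lands at row 3
Move 4: O drops in col 5, lands at row 4

Answer: ......
......
......
....X.
..X.OO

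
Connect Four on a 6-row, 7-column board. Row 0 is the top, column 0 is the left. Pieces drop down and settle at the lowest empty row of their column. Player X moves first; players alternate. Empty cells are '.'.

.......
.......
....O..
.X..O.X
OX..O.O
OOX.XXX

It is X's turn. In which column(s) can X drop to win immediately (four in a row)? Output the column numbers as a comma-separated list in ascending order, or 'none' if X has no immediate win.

Answer: 3

Derivation:
col 0: drop X → no win
col 1: drop X → no win
col 2: drop X → no win
col 3: drop X → WIN!
col 4: drop X → no win
col 5: drop X → no win
col 6: drop X → no win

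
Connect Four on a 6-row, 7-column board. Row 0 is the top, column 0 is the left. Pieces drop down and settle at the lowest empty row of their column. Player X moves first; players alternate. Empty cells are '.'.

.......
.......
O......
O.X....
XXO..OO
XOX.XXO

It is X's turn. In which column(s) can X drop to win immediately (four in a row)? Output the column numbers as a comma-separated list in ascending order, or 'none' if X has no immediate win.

Answer: 3

Derivation:
col 0: drop X → no win
col 1: drop X → no win
col 2: drop X → no win
col 3: drop X → WIN!
col 4: drop X → no win
col 5: drop X → no win
col 6: drop X → no win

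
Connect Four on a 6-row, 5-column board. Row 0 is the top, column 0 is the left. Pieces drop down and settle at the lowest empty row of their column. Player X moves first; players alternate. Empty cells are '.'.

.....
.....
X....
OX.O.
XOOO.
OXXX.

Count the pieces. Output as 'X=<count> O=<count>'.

X=6 O=6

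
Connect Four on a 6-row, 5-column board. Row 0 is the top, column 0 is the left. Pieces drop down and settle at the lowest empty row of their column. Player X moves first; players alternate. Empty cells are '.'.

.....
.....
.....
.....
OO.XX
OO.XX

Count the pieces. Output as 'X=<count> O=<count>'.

X=4 O=4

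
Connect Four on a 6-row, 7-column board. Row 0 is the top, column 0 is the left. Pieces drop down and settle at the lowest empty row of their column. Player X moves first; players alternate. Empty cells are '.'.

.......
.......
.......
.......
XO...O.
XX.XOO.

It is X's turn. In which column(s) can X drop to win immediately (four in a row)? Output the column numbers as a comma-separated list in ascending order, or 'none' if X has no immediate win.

col 0: drop X → no win
col 1: drop X → no win
col 2: drop X → WIN!
col 3: drop X → no win
col 4: drop X → no win
col 5: drop X → no win
col 6: drop X → no win

Answer: 2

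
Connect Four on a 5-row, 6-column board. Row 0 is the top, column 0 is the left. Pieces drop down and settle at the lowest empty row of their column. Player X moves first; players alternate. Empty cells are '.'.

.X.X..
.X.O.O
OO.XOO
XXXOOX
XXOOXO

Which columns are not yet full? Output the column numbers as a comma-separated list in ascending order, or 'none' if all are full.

col 0: top cell = '.' → open
col 1: top cell = 'X' → FULL
col 2: top cell = '.' → open
col 3: top cell = 'X' → FULL
col 4: top cell = '.' → open
col 5: top cell = '.' → open

Answer: 0,2,4,5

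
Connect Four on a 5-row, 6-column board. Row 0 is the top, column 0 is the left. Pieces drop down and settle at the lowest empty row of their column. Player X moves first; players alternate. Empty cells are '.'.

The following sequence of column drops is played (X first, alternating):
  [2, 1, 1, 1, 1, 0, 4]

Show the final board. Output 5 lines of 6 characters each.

Answer: ......
.X....
.O....
.X....
OOX.X.

Derivation:
Move 1: X drops in col 2, lands at row 4
Move 2: O drops in col 1, lands at row 4
Move 3: X drops in col 1, lands at row 3
Move 4: O drops in col 1, lands at row 2
Move 5: X drops in col 1, lands at row 1
Move 6: O drops in col 0, lands at row 4
Move 7: X drops in col 4, lands at row 4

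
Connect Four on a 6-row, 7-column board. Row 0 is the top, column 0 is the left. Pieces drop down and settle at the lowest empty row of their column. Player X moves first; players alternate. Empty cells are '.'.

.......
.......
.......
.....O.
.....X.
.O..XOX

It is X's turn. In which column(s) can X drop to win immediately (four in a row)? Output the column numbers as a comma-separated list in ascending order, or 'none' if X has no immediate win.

Answer: none

Derivation:
col 0: drop X → no win
col 1: drop X → no win
col 2: drop X → no win
col 3: drop X → no win
col 4: drop X → no win
col 5: drop X → no win
col 6: drop X → no win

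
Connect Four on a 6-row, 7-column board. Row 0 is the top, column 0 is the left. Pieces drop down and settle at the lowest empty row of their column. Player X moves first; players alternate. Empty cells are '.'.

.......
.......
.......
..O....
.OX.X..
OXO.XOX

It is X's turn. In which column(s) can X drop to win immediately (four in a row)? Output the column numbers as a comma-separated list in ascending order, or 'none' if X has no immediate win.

Answer: none

Derivation:
col 0: drop X → no win
col 1: drop X → no win
col 2: drop X → no win
col 3: drop X → no win
col 4: drop X → no win
col 5: drop X → no win
col 6: drop X → no win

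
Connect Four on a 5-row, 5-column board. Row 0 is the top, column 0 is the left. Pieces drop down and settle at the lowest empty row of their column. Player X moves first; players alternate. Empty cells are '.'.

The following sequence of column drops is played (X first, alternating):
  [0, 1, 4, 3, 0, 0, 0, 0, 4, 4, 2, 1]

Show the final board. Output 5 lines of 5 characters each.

Answer: O....
X....
O...O
XO..X
XOXOX

Derivation:
Move 1: X drops in col 0, lands at row 4
Move 2: O drops in col 1, lands at row 4
Move 3: X drops in col 4, lands at row 4
Move 4: O drops in col 3, lands at row 4
Move 5: X drops in col 0, lands at row 3
Move 6: O drops in col 0, lands at row 2
Move 7: X drops in col 0, lands at row 1
Move 8: O drops in col 0, lands at row 0
Move 9: X drops in col 4, lands at row 3
Move 10: O drops in col 4, lands at row 2
Move 11: X drops in col 2, lands at row 4
Move 12: O drops in col 1, lands at row 3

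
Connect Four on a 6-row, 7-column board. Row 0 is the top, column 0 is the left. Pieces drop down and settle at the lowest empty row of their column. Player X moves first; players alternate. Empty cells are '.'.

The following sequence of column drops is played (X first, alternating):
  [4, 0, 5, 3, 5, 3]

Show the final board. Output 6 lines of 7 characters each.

Answer: .......
.......
.......
.......
...O.X.
O..OXX.

Derivation:
Move 1: X drops in col 4, lands at row 5
Move 2: O drops in col 0, lands at row 5
Move 3: X drops in col 5, lands at row 5
Move 4: O drops in col 3, lands at row 5
Move 5: X drops in col 5, lands at row 4
Move 6: O drops in col 3, lands at row 4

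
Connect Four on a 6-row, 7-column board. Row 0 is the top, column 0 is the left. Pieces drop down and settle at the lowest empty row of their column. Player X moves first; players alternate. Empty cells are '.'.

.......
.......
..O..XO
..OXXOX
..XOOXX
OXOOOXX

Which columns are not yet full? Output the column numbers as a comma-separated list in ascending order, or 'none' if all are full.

Answer: 0,1,2,3,4,5,6

Derivation:
col 0: top cell = '.' → open
col 1: top cell = '.' → open
col 2: top cell = '.' → open
col 3: top cell = '.' → open
col 4: top cell = '.' → open
col 5: top cell = '.' → open
col 6: top cell = '.' → open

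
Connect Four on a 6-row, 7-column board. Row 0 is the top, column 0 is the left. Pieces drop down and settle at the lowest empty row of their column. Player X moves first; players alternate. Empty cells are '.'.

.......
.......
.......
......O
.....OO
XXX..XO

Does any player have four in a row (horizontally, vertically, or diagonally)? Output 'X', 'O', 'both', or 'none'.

none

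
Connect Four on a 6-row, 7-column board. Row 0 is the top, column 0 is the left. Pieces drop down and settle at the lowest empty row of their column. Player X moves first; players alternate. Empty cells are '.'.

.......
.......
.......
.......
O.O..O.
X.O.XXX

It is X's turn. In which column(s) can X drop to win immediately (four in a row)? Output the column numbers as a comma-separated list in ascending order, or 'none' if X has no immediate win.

col 0: drop X → no win
col 1: drop X → no win
col 2: drop X → no win
col 3: drop X → WIN!
col 4: drop X → no win
col 5: drop X → no win
col 6: drop X → no win

Answer: 3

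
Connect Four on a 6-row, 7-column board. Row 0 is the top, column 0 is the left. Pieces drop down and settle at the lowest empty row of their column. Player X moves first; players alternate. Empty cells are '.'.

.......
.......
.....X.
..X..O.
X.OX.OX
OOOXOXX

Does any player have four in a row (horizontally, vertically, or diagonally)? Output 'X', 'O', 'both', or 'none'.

none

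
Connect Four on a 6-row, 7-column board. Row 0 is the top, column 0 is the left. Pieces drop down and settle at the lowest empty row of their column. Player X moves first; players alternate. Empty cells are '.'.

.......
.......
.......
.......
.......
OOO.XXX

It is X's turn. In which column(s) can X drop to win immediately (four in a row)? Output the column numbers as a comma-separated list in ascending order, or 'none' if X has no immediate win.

Answer: 3

Derivation:
col 0: drop X → no win
col 1: drop X → no win
col 2: drop X → no win
col 3: drop X → WIN!
col 4: drop X → no win
col 5: drop X → no win
col 6: drop X → no win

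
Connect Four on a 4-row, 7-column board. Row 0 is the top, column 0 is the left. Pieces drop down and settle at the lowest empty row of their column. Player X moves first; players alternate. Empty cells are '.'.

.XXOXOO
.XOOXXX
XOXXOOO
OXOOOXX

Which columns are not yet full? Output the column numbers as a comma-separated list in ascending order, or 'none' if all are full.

Answer: 0

Derivation:
col 0: top cell = '.' → open
col 1: top cell = 'X' → FULL
col 2: top cell = 'X' → FULL
col 3: top cell = 'O' → FULL
col 4: top cell = 'X' → FULL
col 5: top cell = 'O' → FULL
col 6: top cell = 'O' → FULL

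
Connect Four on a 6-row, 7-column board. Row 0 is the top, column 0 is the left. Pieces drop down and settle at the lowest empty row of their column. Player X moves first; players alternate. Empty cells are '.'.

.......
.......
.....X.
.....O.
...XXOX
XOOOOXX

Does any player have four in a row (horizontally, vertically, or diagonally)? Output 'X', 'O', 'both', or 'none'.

O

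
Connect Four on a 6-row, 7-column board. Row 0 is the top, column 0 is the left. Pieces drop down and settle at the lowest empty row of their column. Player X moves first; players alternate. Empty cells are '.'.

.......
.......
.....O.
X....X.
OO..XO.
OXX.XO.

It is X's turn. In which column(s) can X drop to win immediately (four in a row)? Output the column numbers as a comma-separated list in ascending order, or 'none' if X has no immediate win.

col 0: drop X → no win
col 1: drop X → no win
col 2: drop X → no win
col 3: drop X → WIN!
col 4: drop X → no win
col 5: drop X → no win
col 6: drop X → no win

Answer: 3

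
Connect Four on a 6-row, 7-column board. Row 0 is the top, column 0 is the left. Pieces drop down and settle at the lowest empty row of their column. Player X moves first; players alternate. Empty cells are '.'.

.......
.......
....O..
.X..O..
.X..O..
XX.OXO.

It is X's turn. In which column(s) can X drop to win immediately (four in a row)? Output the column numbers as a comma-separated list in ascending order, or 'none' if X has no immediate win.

Answer: 1

Derivation:
col 0: drop X → no win
col 1: drop X → WIN!
col 2: drop X → no win
col 3: drop X → no win
col 4: drop X → no win
col 5: drop X → no win
col 6: drop X → no win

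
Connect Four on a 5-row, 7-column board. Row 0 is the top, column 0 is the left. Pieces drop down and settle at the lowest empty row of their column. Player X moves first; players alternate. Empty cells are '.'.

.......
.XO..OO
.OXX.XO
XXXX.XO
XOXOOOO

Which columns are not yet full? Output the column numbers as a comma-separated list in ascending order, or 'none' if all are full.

Answer: 0,1,2,3,4,5,6

Derivation:
col 0: top cell = '.' → open
col 1: top cell = '.' → open
col 2: top cell = '.' → open
col 3: top cell = '.' → open
col 4: top cell = '.' → open
col 5: top cell = '.' → open
col 6: top cell = '.' → open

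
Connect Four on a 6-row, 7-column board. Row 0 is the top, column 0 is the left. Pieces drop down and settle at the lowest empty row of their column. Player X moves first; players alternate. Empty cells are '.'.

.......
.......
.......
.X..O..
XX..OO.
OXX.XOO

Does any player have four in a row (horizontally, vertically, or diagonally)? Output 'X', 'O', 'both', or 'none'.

none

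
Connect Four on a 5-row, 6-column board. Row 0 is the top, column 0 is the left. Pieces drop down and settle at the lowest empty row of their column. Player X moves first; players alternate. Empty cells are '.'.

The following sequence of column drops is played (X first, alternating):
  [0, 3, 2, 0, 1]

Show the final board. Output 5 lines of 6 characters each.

Answer: ......
......
......
O.....
XXXO..

Derivation:
Move 1: X drops in col 0, lands at row 4
Move 2: O drops in col 3, lands at row 4
Move 3: X drops in col 2, lands at row 4
Move 4: O drops in col 0, lands at row 3
Move 5: X drops in col 1, lands at row 4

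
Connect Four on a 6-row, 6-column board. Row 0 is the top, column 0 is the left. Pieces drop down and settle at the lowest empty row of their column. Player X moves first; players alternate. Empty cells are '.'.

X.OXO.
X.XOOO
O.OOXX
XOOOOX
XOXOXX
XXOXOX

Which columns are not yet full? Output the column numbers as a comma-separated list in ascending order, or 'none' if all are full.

Answer: 1,5

Derivation:
col 0: top cell = 'X' → FULL
col 1: top cell = '.' → open
col 2: top cell = 'O' → FULL
col 3: top cell = 'X' → FULL
col 4: top cell = 'O' → FULL
col 5: top cell = '.' → open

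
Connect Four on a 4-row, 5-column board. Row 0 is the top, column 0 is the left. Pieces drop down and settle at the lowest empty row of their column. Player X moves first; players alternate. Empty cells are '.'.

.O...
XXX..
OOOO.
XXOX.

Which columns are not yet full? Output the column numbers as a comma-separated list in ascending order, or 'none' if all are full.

Answer: 0,2,3,4

Derivation:
col 0: top cell = '.' → open
col 1: top cell = 'O' → FULL
col 2: top cell = '.' → open
col 3: top cell = '.' → open
col 4: top cell = '.' → open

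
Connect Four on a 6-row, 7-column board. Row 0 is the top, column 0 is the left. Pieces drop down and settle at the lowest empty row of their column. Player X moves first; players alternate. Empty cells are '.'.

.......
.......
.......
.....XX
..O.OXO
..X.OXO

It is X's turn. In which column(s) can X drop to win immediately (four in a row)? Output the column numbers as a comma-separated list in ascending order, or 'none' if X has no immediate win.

Answer: 5

Derivation:
col 0: drop X → no win
col 1: drop X → no win
col 2: drop X → no win
col 3: drop X → no win
col 4: drop X → no win
col 5: drop X → WIN!
col 6: drop X → no win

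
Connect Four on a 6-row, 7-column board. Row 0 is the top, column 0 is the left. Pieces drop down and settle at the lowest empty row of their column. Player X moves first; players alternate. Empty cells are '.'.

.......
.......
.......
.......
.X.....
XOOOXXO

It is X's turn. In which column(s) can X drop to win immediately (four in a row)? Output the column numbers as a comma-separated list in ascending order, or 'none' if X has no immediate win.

Answer: none

Derivation:
col 0: drop X → no win
col 1: drop X → no win
col 2: drop X → no win
col 3: drop X → no win
col 4: drop X → no win
col 5: drop X → no win
col 6: drop X → no win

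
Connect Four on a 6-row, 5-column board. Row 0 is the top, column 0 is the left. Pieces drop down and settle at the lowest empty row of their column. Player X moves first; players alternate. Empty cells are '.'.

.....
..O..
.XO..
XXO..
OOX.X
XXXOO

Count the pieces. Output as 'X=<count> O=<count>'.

X=8 O=7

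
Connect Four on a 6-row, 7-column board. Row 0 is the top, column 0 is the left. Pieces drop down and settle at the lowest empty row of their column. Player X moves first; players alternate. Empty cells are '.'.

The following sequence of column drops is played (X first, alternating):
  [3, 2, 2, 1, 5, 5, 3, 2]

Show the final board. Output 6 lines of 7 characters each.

Move 1: X drops in col 3, lands at row 5
Move 2: O drops in col 2, lands at row 5
Move 3: X drops in col 2, lands at row 4
Move 4: O drops in col 1, lands at row 5
Move 5: X drops in col 5, lands at row 5
Move 6: O drops in col 5, lands at row 4
Move 7: X drops in col 3, lands at row 4
Move 8: O drops in col 2, lands at row 3

Answer: .......
.......
.......
..O....
..XX.O.
.OOX.X.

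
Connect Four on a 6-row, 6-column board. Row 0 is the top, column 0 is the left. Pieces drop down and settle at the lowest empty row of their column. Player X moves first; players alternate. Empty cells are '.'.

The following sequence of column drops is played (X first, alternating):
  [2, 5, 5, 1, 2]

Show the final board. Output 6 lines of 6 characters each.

Move 1: X drops in col 2, lands at row 5
Move 2: O drops in col 5, lands at row 5
Move 3: X drops in col 5, lands at row 4
Move 4: O drops in col 1, lands at row 5
Move 5: X drops in col 2, lands at row 4

Answer: ......
......
......
......
..X..X
.OX..O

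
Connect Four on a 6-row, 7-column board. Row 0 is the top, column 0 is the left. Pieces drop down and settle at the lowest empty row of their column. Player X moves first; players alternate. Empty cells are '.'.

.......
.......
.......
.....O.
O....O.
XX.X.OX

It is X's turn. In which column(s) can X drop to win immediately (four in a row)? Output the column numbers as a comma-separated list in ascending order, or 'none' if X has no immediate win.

Answer: 2

Derivation:
col 0: drop X → no win
col 1: drop X → no win
col 2: drop X → WIN!
col 3: drop X → no win
col 4: drop X → no win
col 5: drop X → no win
col 6: drop X → no win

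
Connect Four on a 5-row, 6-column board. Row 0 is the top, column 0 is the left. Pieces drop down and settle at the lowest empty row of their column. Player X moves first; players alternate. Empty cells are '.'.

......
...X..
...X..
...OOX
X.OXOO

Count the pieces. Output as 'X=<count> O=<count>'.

X=5 O=5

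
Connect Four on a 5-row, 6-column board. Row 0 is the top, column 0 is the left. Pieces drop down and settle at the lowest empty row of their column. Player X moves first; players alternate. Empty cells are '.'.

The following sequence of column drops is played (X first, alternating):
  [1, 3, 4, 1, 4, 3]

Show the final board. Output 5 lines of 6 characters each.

Move 1: X drops in col 1, lands at row 4
Move 2: O drops in col 3, lands at row 4
Move 3: X drops in col 4, lands at row 4
Move 4: O drops in col 1, lands at row 3
Move 5: X drops in col 4, lands at row 3
Move 6: O drops in col 3, lands at row 3

Answer: ......
......
......
.O.OX.
.X.OX.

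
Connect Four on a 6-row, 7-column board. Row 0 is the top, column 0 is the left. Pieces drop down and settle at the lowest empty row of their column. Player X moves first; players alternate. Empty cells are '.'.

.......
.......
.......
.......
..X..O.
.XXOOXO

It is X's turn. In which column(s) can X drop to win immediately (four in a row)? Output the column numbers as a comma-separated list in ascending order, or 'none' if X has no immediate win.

Answer: none

Derivation:
col 0: drop X → no win
col 1: drop X → no win
col 2: drop X → no win
col 3: drop X → no win
col 4: drop X → no win
col 5: drop X → no win
col 6: drop X → no win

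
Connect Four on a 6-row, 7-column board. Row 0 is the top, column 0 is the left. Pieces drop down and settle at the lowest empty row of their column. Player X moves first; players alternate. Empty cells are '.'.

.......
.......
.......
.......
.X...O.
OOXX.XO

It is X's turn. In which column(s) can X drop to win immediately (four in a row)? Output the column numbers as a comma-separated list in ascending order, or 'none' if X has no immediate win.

Answer: 4

Derivation:
col 0: drop X → no win
col 1: drop X → no win
col 2: drop X → no win
col 3: drop X → no win
col 4: drop X → WIN!
col 5: drop X → no win
col 6: drop X → no win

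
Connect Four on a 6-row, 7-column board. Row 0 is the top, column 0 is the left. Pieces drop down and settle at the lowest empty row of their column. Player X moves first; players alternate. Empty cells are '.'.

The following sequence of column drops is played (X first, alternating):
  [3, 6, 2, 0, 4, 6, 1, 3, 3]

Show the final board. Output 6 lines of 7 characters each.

Answer: .......
.......
.......
...X...
...O..O
OXXXX.O

Derivation:
Move 1: X drops in col 3, lands at row 5
Move 2: O drops in col 6, lands at row 5
Move 3: X drops in col 2, lands at row 5
Move 4: O drops in col 0, lands at row 5
Move 5: X drops in col 4, lands at row 5
Move 6: O drops in col 6, lands at row 4
Move 7: X drops in col 1, lands at row 5
Move 8: O drops in col 3, lands at row 4
Move 9: X drops in col 3, lands at row 3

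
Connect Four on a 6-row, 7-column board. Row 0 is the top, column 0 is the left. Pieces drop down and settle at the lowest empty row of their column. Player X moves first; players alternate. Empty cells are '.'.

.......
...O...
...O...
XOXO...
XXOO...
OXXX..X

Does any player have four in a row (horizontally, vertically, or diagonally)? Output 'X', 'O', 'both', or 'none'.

O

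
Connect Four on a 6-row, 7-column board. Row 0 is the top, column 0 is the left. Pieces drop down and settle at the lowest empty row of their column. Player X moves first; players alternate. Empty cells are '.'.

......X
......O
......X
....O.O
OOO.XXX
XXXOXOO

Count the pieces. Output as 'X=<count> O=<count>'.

X=9 O=9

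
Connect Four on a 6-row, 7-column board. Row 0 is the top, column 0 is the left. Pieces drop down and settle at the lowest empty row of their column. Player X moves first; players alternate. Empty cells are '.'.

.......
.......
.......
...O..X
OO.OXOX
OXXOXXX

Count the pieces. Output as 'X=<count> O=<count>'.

X=8 O=7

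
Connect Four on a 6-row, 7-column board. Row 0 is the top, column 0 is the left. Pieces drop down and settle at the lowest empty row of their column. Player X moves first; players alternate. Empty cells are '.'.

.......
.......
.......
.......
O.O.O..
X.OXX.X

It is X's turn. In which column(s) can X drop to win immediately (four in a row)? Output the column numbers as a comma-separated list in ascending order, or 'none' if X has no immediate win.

Answer: 5

Derivation:
col 0: drop X → no win
col 1: drop X → no win
col 2: drop X → no win
col 3: drop X → no win
col 4: drop X → no win
col 5: drop X → WIN!
col 6: drop X → no win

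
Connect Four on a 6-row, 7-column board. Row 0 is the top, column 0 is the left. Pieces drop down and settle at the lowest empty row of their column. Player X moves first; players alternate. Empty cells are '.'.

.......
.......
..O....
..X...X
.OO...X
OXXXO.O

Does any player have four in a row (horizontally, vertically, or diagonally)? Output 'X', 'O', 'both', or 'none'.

none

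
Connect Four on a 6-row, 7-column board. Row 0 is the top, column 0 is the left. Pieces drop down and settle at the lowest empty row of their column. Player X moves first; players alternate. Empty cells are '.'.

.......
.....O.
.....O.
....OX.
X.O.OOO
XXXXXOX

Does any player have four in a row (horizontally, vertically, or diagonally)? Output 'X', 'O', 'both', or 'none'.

X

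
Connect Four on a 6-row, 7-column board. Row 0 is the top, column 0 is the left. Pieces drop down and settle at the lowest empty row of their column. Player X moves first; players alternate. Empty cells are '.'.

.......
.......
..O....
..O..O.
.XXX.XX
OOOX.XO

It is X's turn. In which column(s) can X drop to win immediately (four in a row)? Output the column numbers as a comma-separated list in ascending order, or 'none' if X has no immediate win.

col 0: drop X → WIN!
col 1: drop X → no win
col 2: drop X → no win
col 3: drop X → no win
col 4: drop X → no win
col 5: drop X → no win
col 6: drop X → no win

Answer: 0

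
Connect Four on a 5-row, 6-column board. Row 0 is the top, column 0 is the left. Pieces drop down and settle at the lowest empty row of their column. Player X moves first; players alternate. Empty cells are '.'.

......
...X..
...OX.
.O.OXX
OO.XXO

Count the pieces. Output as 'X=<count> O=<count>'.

X=6 O=6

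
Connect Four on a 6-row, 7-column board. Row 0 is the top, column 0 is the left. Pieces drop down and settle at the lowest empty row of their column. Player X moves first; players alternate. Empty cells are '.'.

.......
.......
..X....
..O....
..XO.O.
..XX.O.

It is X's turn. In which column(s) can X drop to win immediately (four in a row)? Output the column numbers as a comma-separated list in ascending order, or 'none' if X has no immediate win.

col 0: drop X → no win
col 1: drop X → no win
col 2: drop X → no win
col 3: drop X → no win
col 4: drop X → no win
col 5: drop X → no win
col 6: drop X → no win

Answer: none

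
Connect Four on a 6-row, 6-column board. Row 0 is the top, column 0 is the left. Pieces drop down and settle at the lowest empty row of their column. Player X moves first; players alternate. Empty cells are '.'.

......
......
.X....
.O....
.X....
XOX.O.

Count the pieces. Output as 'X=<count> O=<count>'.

X=4 O=3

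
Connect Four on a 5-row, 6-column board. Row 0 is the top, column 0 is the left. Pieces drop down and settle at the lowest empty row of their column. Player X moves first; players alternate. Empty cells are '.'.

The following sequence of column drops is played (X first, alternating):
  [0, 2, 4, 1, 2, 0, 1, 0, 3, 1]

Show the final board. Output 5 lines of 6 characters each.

Move 1: X drops in col 0, lands at row 4
Move 2: O drops in col 2, lands at row 4
Move 3: X drops in col 4, lands at row 4
Move 4: O drops in col 1, lands at row 4
Move 5: X drops in col 2, lands at row 3
Move 6: O drops in col 0, lands at row 3
Move 7: X drops in col 1, lands at row 3
Move 8: O drops in col 0, lands at row 2
Move 9: X drops in col 3, lands at row 4
Move 10: O drops in col 1, lands at row 2

Answer: ......
......
OO....
OXX...
XOOXX.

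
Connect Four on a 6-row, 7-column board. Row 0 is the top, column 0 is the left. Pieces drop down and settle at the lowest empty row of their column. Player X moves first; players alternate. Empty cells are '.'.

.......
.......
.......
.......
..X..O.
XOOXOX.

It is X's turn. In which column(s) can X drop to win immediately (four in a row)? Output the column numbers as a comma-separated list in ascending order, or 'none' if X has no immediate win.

Answer: none

Derivation:
col 0: drop X → no win
col 1: drop X → no win
col 2: drop X → no win
col 3: drop X → no win
col 4: drop X → no win
col 5: drop X → no win
col 6: drop X → no win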